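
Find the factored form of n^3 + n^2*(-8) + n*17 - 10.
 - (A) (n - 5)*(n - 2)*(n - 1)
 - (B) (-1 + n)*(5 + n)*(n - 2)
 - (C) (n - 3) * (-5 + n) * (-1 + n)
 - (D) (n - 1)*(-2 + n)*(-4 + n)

We need to factor n^3 + n^2*(-8) + n*17 - 10.
The factored form is (n - 5)*(n - 2)*(n - 1).
A) (n - 5)*(n - 2)*(n - 1)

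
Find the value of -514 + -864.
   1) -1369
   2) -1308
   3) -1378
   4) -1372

-514 + -864 = -1378
3) -1378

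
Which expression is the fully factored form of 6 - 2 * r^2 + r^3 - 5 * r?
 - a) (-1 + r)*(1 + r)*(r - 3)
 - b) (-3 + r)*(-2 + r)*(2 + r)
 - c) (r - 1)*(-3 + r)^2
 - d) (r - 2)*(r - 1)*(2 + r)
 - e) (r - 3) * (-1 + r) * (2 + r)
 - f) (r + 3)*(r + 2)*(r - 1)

We need to factor 6 - 2 * r^2 + r^3 - 5 * r.
The factored form is (r - 3) * (-1 + r) * (2 + r).
e) (r - 3) * (-1 + r) * (2 + r)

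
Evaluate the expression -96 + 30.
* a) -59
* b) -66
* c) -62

-96 + 30 = -66
b) -66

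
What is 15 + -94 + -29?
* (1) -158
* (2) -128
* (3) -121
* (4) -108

First: 15 + -94 = -79
Then: -79 + -29 = -108
4) -108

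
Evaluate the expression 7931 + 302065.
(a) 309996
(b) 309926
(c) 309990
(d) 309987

7931 + 302065 = 309996
a) 309996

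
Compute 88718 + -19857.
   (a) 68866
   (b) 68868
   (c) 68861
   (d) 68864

88718 + -19857 = 68861
c) 68861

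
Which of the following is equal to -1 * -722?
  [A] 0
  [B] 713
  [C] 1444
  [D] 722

-1 * -722 = 722
D) 722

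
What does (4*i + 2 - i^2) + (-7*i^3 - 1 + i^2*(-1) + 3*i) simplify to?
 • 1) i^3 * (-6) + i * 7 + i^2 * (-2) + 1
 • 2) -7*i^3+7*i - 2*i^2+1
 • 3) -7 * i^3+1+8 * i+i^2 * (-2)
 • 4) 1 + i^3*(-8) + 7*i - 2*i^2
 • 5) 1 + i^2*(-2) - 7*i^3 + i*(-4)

Adding the polynomials and combining like terms:
(4*i + 2 - i^2) + (-7*i^3 - 1 + i^2*(-1) + 3*i)
= -7*i^3+7*i - 2*i^2+1
2) -7*i^3+7*i - 2*i^2+1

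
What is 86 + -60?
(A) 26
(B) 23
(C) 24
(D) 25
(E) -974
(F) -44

86 + -60 = 26
A) 26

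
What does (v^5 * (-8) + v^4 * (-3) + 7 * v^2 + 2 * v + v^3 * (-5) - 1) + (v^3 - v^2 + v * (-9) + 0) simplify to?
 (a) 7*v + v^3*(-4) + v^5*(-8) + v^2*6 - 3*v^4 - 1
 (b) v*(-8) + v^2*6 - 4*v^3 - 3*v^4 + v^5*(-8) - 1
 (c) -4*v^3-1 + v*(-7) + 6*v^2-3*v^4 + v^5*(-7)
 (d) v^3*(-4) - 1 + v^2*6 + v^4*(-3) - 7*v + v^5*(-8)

Adding the polynomials and combining like terms:
(v^5*(-8) + v^4*(-3) + 7*v^2 + 2*v + v^3*(-5) - 1) + (v^3 - v^2 + v*(-9) + 0)
= v^3*(-4) - 1 + v^2*6 + v^4*(-3) - 7*v + v^5*(-8)
d) v^3*(-4) - 1 + v^2*6 + v^4*(-3) - 7*v + v^5*(-8)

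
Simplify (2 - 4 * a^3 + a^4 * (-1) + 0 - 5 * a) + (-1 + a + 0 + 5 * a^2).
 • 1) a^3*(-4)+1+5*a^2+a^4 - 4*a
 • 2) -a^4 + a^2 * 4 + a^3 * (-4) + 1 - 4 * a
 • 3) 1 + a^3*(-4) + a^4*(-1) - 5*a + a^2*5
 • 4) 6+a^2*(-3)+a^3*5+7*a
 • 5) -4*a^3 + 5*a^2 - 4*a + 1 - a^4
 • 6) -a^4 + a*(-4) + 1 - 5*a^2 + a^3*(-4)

Adding the polynomials and combining like terms:
(2 - 4*a^3 + a^4*(-1) + 0 - 5*a) + (-1 + a + 0 + 5*a^2)
= -4*a^3 + 5*a^2 - 4*a + 1 - a^4
5) -4*a^3 + 5*a^2 - 4*a + 1 - a^4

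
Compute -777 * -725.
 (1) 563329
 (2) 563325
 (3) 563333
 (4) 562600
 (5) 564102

-777 * -725 = 563325
2) 563325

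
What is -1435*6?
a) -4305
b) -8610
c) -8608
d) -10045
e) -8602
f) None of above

-1435 * 6 = -8610
b) -8610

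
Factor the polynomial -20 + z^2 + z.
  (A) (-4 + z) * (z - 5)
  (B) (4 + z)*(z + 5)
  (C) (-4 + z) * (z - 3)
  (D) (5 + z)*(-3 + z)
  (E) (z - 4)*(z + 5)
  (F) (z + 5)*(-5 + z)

We need to factor -20 + z^2 + z.
The factored form is (z - 4)*(z + 5).
E) (z - 4)*(z + 5)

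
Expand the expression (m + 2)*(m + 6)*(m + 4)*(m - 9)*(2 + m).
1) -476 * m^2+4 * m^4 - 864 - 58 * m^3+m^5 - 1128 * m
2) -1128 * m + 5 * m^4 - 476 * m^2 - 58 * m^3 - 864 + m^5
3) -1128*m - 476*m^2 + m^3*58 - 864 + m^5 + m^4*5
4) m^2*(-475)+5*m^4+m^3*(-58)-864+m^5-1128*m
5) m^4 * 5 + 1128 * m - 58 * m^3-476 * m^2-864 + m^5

Expanding (m + 2)*(m + 6)*(m + 4)*(m - 9)*(2 + m):
= -1128 * m + 5 * m^4 - 476 * m^2 - 58 * m^3 - 864 + m^5
2) -1128 * m + 5 * m^4 - 476 * m^2 - 58 * m^3 - 864 + m^5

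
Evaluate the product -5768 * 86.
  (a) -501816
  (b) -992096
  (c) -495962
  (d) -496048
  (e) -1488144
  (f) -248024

-5768 * 86 = -496048
d) -496048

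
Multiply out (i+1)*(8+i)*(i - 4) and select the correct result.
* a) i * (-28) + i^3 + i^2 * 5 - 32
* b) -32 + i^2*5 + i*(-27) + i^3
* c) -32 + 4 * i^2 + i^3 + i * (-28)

Expanding (i+1)*(8+i)*(i - 4):
= i * (-28) + i^3 + i^2 * 5 - 32
a) i * (-28) + i^3 + i^2 * 5 - 32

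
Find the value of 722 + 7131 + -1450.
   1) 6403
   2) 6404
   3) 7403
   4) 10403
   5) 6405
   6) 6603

First: 722 + 7131 = 7853
Then: 7853 + -1450 = 6403
1) 6403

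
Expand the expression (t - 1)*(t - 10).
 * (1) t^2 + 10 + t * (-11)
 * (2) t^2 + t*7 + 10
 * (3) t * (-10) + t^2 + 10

Expanding (t - 1)*(t - 10):
= t^2 + 10 + t * (-11)
1) t^2 + 10 + t * (-11)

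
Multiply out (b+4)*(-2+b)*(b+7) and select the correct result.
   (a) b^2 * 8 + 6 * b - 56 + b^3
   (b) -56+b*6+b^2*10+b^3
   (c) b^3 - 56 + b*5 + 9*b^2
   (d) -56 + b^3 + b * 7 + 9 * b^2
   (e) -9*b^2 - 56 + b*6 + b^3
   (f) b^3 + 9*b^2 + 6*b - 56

Expanding (b+4)*(-2+b)*(b+7):
= b^3 + 9*b^2 + 6*b - 56
f) b^3 + 9*b^2 + 6*b - 56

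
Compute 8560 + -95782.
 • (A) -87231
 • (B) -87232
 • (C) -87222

8560 + -95782 = -87222
C) -87222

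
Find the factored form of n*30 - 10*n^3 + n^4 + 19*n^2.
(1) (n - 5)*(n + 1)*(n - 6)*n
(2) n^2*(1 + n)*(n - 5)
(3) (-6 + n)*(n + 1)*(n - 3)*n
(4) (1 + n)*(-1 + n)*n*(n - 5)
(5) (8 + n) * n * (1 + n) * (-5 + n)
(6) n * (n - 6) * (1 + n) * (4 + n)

We need to factor n*30 - 10*n^3 + n^4 + 19*n^2.
The factored form is (n - 5)*(n + 1)*(n - 6)*n.
1) (n - 5)*(n + 1)*(n - 6)*n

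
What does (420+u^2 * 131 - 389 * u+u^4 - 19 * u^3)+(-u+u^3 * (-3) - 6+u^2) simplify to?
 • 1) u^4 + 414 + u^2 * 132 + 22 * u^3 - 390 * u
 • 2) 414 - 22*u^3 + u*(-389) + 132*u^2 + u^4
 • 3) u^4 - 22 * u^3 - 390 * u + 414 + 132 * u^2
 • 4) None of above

Adding the polynomials and combining like terms:
(420 + u^2*131 - 389*u + u^4 - 19*u^3) + (-u + u^3*(-3) - 6 + u^2)
= u^4 - 22 * u^3 - 390 * u + 414 + 132 * u^2
3) u^4 - 22 * u^3 - 390 * u + 414 + 132 * u^2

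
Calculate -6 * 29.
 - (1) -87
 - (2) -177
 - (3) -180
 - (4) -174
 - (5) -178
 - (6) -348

-6 * 29 = -174
4) -174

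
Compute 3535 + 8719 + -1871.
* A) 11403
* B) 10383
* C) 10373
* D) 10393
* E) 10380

First: 3535 + 8719 = 12254
Then: 12254 + -1871 = 10383
B) 10383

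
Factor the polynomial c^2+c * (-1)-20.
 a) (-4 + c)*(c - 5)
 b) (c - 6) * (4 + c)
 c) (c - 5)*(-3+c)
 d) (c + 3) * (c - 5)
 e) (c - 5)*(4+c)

We need to factor c^2+c * (-1)-20.
The factored form is (c - 5)*(4+c).
e) (c - 5)*(4+c)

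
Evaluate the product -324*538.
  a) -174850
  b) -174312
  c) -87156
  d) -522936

-324 * 538 = -174312
b) -174312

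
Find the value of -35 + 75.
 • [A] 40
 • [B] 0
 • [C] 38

-35 + 75 = 40
A) 40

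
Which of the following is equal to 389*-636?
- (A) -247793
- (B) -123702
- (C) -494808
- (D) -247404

389 * -636 = -247404
D) -247404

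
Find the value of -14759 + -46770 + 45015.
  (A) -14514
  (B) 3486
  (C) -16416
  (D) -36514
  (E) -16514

First: -14759 + -46770 = -61529
Then: -61529 + 45015 = -16514
E) -16514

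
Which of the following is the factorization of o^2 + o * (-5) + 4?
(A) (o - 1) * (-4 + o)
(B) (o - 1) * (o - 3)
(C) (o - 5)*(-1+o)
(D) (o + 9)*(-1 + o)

We need to factor o^2 + o * (-5) + 4.
The factored form is (o - 1) * (-4 + o).
A) (o - 1) * (-4 + o)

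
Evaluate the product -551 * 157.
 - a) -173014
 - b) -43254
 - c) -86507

-551 * 157 = -86507
c) -86507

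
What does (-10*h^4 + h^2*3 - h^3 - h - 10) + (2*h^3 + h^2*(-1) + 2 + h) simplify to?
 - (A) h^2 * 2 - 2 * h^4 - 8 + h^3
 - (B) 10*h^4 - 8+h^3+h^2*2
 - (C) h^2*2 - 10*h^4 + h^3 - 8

Adding the polynomials and combining like terms:
(-10*h^4 + h^2*3 - h^3 - h - 10) + (2*h^3 + h^2*(-1) + 2 + h)
= h^2*2 - 10*h^4 + h^3 - 8
C) h^2*2 - 10*h^4 + h^3 - 8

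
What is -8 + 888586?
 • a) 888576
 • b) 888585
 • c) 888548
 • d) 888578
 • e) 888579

-8 + 888586 = 888578
d) 888578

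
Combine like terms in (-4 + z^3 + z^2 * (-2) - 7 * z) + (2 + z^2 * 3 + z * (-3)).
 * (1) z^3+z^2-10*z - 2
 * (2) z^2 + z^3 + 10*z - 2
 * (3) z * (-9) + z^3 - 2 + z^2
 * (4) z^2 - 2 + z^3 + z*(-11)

Adding the polynomials and combining like terms:
(-4 + z^3 + z^2*(-2) - 7*z) + (2 + z^2*3 + z*(-3))
= z^3+z^2-10*z - 2
1) z^3+z^2-10*z - 2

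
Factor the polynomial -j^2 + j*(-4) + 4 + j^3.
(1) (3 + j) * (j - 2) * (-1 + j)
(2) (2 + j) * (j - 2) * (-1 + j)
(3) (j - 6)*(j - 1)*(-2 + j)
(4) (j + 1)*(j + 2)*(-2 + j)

We need to factor -j^2 + j*(-4) + 4 + j^3.
The factored form is (2 + j) * (j - 2) * (-1 + j).
2) (2 + j) * (j - 2) * (-1 + j)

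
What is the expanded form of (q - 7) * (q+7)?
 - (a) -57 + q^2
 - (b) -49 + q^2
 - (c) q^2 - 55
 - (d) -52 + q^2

Expanding (q - 7) * (q+7):
= -49 + q^2
b) -49 + q^2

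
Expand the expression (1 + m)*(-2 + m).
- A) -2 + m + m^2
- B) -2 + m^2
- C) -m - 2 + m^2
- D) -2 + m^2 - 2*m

Expanding (1 + m)*(-2 + m):
= -m - 2 + m^2
C) -m - 2 + m^2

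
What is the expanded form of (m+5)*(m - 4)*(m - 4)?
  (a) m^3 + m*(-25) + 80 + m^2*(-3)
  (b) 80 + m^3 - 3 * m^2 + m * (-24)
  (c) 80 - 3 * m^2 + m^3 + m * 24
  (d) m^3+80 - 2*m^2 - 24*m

Expanding (m+5)*(m - 4)*(m - 4):
= 80 + m^3 - 3 * m^2 + m * (-24)
b) 80 + m^3 - 3 * m^2 + m * (-24)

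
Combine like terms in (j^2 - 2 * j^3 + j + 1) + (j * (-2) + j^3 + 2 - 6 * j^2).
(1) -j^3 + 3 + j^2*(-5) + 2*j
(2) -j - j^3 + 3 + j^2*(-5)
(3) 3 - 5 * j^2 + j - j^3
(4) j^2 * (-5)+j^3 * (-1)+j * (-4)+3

Adding the polynomials and combining like terms:
(j^2 - 2*j^3 + j + 1) + (j*(-2) + j^3 + 2 - 6*j^2)
= -j - j^3 + 3 + j^2*(-5)
2) -j - j^3 + 3 + j^2*(-5)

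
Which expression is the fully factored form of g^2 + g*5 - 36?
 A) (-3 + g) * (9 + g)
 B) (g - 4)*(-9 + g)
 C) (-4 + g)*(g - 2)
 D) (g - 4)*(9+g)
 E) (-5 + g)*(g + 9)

We need to factor g^2 + g*5 - 36.
The factored form is (g - 4)*(9+g).
D) (g - 4)*(9+g)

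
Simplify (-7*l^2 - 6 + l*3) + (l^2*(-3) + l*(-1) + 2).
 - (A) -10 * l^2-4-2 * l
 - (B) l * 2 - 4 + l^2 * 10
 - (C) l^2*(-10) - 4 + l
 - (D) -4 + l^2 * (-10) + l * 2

Adding the polynomials and combining like terms:
(-7*l^2 - 6 + l*3) + (l^2*(-3) + l*(-1) + 2)
= -4 + l^2 * (-10) + l * 2
D) -4 + l^2 * (-10) + l * 2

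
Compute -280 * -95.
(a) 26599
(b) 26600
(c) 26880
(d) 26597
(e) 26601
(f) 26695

-280 * -95 = 26600
b) 26600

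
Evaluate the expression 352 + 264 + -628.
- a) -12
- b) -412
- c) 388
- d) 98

First: 352 + 264 = 616
Then: 616 + -628 = -12
a) -12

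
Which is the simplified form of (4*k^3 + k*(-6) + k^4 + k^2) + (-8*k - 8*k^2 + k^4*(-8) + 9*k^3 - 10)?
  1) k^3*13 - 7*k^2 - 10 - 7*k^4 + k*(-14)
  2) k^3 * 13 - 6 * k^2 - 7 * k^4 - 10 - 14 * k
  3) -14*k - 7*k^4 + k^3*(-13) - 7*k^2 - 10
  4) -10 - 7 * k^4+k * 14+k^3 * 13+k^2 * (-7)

Adding the polynomials and combining like terms:
(4*k^3 + k*(-6) + k^4 + k^2) + (-8*k - 8*k^2 + k^4*(-8) + 9*k^3 - 10)
= k^3*13 - 7*k^2 - 10 - 7*k^4 + k*(-14)
1) k^3*13 - 7*k^2 - 10 - 7*k^4 + k*(-14)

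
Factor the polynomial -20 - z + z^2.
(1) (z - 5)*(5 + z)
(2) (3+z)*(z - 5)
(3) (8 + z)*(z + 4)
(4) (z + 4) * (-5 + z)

We need to factor -20 - z + z^2.
The factored form is (z + 4) * (-5 + z).
4) (z + 4) * (-5 + z)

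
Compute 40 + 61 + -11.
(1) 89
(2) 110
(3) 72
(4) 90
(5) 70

First: 40 + 61 = 101
Then: 101 + -11 = 90
4) 90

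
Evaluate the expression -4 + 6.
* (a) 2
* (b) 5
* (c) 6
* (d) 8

-4 + 6 = 2
a) 2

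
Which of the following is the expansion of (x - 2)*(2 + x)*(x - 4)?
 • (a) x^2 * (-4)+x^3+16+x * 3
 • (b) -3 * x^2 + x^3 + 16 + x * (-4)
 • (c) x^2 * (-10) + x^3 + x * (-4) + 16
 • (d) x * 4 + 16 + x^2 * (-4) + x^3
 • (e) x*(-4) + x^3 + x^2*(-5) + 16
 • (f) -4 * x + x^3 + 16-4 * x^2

Expanding (x - 2)*(2 + x)*(x - 4):
= -4 * x + x^3 + 16-4 * x^2
f) -4 * x + x^3 + 16-4 * x^2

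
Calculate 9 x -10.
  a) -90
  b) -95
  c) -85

9 * -10 = -90
a) -90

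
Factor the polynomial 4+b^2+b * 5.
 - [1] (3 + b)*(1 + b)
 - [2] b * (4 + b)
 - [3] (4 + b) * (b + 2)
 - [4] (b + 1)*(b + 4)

We need to factor 4+b^2+b * 5.
The factored form is (b + 1)*(b + 4).
4) (b + 1)*(b + 4)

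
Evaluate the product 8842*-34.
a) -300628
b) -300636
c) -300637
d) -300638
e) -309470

8842 * -34 = -300628
a) -300628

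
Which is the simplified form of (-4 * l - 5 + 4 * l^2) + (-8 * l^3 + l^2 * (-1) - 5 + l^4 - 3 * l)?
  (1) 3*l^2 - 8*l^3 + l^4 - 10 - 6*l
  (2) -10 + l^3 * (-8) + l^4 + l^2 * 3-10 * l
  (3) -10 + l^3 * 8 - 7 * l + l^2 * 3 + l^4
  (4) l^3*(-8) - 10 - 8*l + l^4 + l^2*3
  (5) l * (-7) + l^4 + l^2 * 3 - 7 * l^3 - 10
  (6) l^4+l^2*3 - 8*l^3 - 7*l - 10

Adding the polynomials and combining like terms:
(-4*l - 5 + 4*l^2) + (-8*l^3 + l^2*(-1) - 5 + l^4 - 3*l)
= l^4+l^2*3 - 8*l^3 - 7*l - 10
6) l^4+l^2*3 - 8*l^3 - 7*l - 10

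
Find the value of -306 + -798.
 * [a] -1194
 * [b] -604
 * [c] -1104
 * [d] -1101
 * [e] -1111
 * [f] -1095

-306 + -798 = -1104
c) -1104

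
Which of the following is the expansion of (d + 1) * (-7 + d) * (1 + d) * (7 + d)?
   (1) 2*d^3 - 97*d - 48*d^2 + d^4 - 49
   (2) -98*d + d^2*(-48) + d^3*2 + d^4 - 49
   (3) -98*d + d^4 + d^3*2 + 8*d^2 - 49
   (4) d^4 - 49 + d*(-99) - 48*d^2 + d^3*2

Expanding (d + 1) * (-7 + d) * (1 + d) * (7 + d):
= -98*d + d^2*(-48) + d^3*2 + d^4 - 49
2) -98*d + d^2*(-48) + d^3*2 + d^4 - 49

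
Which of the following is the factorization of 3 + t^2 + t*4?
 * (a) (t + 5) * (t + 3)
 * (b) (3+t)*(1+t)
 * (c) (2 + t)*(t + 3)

We need to factor 3 + t^2 + t*4.
The factored form is (3+t)*(1+t).
b) (3+t)*(1+t)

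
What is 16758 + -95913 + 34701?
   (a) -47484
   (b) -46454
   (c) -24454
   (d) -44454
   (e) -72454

First: 16758 + -95913 = -79155
Then: -79155 + 34701 = -44454
d) -44454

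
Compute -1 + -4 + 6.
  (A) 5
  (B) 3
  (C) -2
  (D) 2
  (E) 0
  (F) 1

First: -1 + -4 = -5
Then: -5 + 6 = 1
F) 1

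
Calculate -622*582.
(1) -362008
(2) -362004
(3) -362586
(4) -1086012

-622 * 582 = -362004
2) -362004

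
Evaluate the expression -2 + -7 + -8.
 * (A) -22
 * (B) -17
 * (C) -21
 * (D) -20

First: -2 + -7 = -9
Then: -9 + -8 = -17
B) -17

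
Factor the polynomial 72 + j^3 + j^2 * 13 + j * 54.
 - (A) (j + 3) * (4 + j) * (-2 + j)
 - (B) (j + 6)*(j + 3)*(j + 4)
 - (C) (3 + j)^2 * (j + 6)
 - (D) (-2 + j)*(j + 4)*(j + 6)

We need to factor 72 + j^3 + j^2 * 13 + j * 54.
The factored form is (j + 6)*(j + 3)*(j + 4).
B) (j + 6)*(j + 3)*(j + 4)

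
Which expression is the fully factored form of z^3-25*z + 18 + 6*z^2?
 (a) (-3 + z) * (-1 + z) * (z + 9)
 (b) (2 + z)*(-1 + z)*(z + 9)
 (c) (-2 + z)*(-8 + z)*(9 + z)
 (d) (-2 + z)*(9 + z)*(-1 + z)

We need to factor z^3-25*z + 18 + 6*z^2.
The factored form is (-2 + z)*(9 + z)*(-1 + z).
d) (-2 + z)*(9 + z)*(-1 + z)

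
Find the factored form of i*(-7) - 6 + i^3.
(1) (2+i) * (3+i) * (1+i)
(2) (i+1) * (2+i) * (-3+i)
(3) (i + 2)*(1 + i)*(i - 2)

We need to factor i*(-7) - 6 + i^3.
The factored form is (i+1) * (2+i) * (-3+i).
2) (i+1) * (2+i) * (-3+i)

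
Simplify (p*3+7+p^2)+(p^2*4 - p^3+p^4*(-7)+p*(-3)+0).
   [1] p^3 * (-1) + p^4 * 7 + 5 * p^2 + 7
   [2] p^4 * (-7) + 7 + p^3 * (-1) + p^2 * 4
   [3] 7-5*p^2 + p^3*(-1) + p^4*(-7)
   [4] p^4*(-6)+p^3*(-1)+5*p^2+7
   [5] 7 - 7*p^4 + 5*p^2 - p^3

Adding the polynomials and combining like terms:
(p*3 + 7 + p^2) + (p^2*4 - p^3 + p^4*(-7) + p*(-3) + 0)
= 7 - 7*p^4 + 5*p^2 - p^3
5) 7 - 7*p^4 + 5*p^2 - p^3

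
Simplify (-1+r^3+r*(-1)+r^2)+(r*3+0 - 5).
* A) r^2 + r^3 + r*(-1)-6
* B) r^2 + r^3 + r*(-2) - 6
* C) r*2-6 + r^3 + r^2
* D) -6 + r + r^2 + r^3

Adding the polynomials and combining like terms:
(-1 + r^3 + r*(-1) + r^2) + (r*3 + 0 - 5)
= r*2-6 + r^3 + r^2
C) r*2-6 + r^3 + r^2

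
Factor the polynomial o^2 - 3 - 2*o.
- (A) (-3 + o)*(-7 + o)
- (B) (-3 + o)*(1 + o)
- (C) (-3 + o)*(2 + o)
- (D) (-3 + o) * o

We need to factor o^2 - 3 - 2*o.
The factored form is (-3 + o)*(1 + o).
B) (-3 + o)*(1 + o)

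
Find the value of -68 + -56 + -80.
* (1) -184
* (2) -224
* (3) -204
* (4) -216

First: -68 + -56 = -124
Then: -124 + -80 = -204
3) -204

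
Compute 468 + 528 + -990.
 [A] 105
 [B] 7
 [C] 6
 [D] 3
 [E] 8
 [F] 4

First: 468 + 528 = 996
Then: 996 + -990 = 6
C) 6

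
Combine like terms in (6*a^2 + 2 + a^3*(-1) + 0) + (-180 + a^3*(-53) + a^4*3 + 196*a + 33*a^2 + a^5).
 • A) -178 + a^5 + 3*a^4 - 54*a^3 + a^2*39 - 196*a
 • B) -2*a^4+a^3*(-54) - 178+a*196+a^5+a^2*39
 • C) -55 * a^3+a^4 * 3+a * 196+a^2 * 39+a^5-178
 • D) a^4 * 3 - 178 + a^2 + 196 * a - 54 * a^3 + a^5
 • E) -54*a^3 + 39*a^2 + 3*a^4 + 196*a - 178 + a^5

Adding the polynomials and combining like terms:
(6*a^2 + 2 + a^3*(-1) + 0) + (-180 + a^3*(-53) + a^4*3 + 196*a + 33*a^2 + a^5)
= -54*a^3 + 39*a^2 + 3*a^4 + 196*a - 178 + a^5
E) -54*a^3 + 39*a^2 + 3*a^4 + 196*a - 178 + a^5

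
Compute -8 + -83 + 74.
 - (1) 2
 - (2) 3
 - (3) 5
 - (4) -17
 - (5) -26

First: -8 + -83 = -91
Then: -91 + 74 = -17
4) -17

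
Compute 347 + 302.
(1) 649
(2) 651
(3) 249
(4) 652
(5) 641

347 + 302 = 649
1) 649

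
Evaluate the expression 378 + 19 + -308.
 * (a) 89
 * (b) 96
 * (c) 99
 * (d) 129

First: 378 + 19 = 397
Then: 397 + -308 = 89
a) 89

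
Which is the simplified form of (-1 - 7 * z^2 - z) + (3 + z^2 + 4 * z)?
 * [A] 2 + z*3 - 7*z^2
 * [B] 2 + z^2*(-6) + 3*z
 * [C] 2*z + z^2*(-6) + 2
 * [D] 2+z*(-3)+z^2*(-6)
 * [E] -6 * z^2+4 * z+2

Adding the polynomials and combining like terms:
(-1 - 7*z^2 - z) + (3 + z^2 + 4*z)
= 2 + z^2*(-6) + 3*z
B) 2 + z^2*(-6) + 3*z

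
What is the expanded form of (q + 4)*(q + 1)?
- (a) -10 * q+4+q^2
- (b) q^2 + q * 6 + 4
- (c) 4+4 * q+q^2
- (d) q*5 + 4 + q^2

Expanding (q + 4)*(q + 1):
= q*5 + 4 + q^2
d) q*5 + 4 + q^2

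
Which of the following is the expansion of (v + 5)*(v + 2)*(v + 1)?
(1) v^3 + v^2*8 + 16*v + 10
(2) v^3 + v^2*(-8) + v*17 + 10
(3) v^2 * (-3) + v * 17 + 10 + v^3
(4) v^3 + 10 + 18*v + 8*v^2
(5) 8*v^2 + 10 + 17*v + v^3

Expanding (v + 5)*(v + 2)*(v + 1):
= 8*v^2 + 10 + 17*v + v^3
5) 8*v^2 + 10 + 17*v + v^3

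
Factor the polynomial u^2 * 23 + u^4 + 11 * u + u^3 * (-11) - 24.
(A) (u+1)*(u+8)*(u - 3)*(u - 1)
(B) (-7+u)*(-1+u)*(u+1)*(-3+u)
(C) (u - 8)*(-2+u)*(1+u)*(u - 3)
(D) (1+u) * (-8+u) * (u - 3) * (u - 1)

We need to factor u^2 * 23 + u^4 + 11 * u + u^3 * (-11) - 24.
The factored form is (1+u) * (-8+u) * (u - 3) * (u - 1).
D) (1+u) * (-8+u) * (u - 3) * (u - 1)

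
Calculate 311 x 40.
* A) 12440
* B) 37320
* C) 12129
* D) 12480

311 * 40 = 12440
A) 12440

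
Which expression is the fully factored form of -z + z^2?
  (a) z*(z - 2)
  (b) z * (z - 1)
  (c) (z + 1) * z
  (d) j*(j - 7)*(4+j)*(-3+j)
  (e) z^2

We need to factor -z + z^2.
The factored form is z * (z - 1).
b) z * (z - 1)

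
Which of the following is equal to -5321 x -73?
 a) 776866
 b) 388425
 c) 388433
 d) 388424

-5321 * -73 = 388433
c) 388433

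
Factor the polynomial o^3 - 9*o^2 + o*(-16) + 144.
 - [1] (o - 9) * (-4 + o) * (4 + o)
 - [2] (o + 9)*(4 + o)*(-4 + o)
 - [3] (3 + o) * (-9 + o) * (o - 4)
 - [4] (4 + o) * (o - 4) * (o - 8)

We need to factor o^3 - 9*o^2 + o*(-16) + 144.
The factored form is (o - 9) * (-4 + o) * (4 + o).
1) (o - 9) * (-4 + o) * (4 + o)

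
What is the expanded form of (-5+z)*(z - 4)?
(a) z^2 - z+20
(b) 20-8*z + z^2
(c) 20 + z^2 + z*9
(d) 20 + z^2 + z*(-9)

Expanding (-5+z)*(z - 4):
= 20 + z^2 + z*(-9)
d) 20 + z^2 + z*(-9)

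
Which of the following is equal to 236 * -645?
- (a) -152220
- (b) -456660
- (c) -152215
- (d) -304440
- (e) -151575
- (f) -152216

236 * -645 = -152220
a) -152220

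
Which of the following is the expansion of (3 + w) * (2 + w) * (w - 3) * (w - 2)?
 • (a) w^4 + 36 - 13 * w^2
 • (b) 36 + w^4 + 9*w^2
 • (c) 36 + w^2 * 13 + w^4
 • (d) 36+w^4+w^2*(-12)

Expanding (3 + w) * (2 + w) * (w - 3) * (w - 2):
= w^4 + 36 - 13 * w^2
a) w^4 + 36 - 13 * w^2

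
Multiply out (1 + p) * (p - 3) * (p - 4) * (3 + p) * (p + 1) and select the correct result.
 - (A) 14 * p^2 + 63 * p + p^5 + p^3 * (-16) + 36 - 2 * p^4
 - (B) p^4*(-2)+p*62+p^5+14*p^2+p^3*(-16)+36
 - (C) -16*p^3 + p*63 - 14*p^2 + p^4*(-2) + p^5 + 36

Expanding (1 + p) * (p - 3) * (p - 4) * (3 + p) * (p + 1):
= 14 * p^2 + 63 * p + p^5 + p^3 * (-16) + 36 - 2 * p^4
A) 14 * p^2 + 63 * p + p^5 + p^3 * (-16) + 36 - 2 * p^4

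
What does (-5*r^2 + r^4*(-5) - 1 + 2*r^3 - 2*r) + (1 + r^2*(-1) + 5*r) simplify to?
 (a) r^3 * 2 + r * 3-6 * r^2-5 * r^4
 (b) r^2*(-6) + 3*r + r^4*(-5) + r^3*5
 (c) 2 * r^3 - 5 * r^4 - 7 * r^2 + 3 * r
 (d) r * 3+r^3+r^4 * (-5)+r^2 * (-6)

Adding the polynomials and combining like terms:
(-5*r^2 + r^4*(-5) - 1 + 2*r^3 - 2*r) + (1 + r^2*(-1) + 5*r)
= r^3 * 2 + r * 3-6 * r^2-5 * r^4
a) r^3 * 2 + r * 3-6 * r^2-5 * r^4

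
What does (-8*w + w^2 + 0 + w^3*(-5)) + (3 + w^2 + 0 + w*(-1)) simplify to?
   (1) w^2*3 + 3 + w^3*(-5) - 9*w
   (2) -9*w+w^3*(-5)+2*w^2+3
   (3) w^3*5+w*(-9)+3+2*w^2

Adding the polynomials and combining like terms:
(-8*w + w^2 + 0 + w^3*(-5)) + (3 + w^2 + 0 + w*(-1))
= -9*w+w^3*(-5)+2*w^2+3
2) -9*w+w^3*(-5)+2*w^2+3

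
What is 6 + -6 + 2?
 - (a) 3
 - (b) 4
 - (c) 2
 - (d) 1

First: 6 + -6 = 0
Then: 0 + 2 = 2
c) 2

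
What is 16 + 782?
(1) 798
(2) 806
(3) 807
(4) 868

16 + 782 = 798
1) 798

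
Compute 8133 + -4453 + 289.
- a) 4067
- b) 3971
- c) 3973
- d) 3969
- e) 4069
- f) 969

First: 8133 + -4453 = 3680
Then: 3680 + 289 = 3969
d) 3969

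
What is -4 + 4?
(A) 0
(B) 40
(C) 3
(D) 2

-4 + 4 = 0
A) 0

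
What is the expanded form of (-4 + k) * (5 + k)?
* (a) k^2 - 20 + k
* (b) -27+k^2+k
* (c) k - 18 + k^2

Expanding (-4 + k) * (5 + k):
= k^2 - 20 + k
a) k^2 - 20 + k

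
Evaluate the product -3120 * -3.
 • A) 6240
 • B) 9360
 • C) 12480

-3120 * -3 = 9360
B) 9360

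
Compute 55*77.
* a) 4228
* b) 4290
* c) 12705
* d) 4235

55 * 77 = 4235
d) 4235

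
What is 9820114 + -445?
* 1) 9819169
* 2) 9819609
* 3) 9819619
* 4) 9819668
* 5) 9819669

9820114 + -445 = 9819669
5) 9819669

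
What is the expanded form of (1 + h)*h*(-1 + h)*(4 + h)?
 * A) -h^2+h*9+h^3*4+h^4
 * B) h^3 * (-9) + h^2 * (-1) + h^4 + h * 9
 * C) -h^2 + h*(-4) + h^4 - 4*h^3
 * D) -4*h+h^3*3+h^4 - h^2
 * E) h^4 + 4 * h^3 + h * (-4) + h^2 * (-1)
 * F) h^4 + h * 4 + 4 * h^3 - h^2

Expanding (1 + h)*h*(-1 + h)*(4 + h):
= h^4 + 4 * h^3 + h * (-4) + h^2 * (-1)
E) h^4 + 4 * h^3 + h * (-4) + h^2 * (-1)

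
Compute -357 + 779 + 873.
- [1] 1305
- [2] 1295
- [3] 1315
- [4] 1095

First: -357 + 779 = 422
Then: 422 + 873 = 1295
2) 1295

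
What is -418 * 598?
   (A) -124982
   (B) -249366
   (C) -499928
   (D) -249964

-418 * 598 = -249964
D) -249964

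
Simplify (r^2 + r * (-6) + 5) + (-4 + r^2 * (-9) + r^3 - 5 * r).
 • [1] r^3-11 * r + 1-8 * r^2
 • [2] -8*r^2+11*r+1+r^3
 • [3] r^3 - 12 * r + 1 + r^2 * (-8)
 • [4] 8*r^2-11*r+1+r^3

Adding the polynomials and combining like terms:
(r^2 + r*(-6) + 5) + (-4 + r^2*(-9) + r^3 - 5*r)
= r^3-11 * r + 1-8 * r^2
1) r^3-11 * r + 1-8 * r^2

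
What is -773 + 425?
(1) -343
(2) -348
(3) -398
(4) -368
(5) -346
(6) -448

-773 + 425 = -348
2) -348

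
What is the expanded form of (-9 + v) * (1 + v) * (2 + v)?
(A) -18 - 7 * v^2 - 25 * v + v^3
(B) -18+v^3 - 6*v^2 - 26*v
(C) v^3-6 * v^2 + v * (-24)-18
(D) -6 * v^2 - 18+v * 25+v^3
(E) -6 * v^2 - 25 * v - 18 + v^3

Expanding (-9 + v) * (1 + v) * (2 + v):
= -6 * v^2 - 25 * v - 18 + v^3
E) -6 * v^2 - 25 * v - 18 + v^3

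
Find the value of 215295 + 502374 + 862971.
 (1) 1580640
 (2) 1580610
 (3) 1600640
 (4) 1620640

First: 215295 + 502374 = 717669
Then: 717669 + 862971 = 1580640
1) 1580640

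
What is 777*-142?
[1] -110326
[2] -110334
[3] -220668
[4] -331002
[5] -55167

777 * -142 = -110334
2) -110334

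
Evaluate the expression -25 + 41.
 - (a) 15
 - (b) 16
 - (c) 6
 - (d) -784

-25 + 41 = 16
b) 16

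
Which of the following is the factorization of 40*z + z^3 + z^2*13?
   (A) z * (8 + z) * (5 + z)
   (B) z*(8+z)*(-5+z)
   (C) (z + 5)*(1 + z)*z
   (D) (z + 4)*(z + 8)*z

We need to factor 40*z + z^3 + z^2*13.
The factored form is z * (8 + z) * (5 + z).
A) z * (8 + z) * (5 + z)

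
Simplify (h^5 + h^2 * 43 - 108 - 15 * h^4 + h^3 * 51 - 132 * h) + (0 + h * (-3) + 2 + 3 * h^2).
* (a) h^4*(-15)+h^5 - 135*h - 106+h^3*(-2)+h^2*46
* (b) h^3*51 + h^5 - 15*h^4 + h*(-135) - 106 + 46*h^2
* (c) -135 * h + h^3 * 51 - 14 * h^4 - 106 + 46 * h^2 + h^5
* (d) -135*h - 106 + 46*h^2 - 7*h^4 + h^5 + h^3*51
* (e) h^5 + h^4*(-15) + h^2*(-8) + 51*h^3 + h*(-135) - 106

Adding the polynomials and combining like terms:
(h^5 + h^2*43 - 108 - 15*h^4 + h^3*51 - 132*h) + (0 + h*(-3) + 2 + 3*h^2)
= h^3*51 + h^5 - 15*h^4 + h*(-135) - 106 + 46*h^2
b) h^3*51 + h^5 - 15*h^4 + h*(-135) - 106 + 46*h^2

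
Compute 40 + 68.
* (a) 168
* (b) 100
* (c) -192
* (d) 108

40 + 68 = 108
d) 108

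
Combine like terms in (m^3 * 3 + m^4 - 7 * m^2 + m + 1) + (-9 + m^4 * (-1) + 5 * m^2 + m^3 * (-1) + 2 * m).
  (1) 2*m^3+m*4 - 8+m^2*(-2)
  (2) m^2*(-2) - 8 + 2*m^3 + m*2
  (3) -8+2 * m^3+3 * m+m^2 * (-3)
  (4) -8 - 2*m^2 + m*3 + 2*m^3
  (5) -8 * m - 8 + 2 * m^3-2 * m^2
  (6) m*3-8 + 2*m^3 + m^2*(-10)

Adding the polynomials and combining like terms:
(m^3*3 + m^4 - 7*m^2 + m + 1) + (-9 + m^4*(-1) + 5*m^2 + m^3*(-1) + 2*m)
= -8 - 2*m^2 + m*3 + 2*m^3
4) -8 - 2*m^2 + m*3 + 2*m^3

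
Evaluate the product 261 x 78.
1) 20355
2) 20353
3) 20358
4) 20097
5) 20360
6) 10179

261 * 78 = 20358
3) 20358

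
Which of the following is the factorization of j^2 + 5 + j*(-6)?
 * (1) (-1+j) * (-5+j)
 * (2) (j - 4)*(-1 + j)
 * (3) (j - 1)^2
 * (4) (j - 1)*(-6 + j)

We need to factor j^2 + 5 + j*(-6).
The factored form is (-1+j) * (-5+j).
1) (-1+j) * (-5+j)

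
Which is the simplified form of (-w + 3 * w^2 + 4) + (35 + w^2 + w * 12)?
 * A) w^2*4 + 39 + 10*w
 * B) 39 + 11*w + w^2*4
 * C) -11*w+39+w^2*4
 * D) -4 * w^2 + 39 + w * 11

Adding the polynomials and combining like terms:
(-w + 3*w^2 + 4) + (35 + w^2 + w*12)
= 39 + 11*w + w^2*4
B) 39 + 11*w + w^2*4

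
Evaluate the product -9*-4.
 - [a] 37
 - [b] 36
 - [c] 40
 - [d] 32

-9 * -4 = 36
b) 36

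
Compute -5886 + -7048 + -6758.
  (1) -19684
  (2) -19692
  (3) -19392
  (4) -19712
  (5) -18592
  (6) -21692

First: -5886 + -7048 = -12934
Then: -12934 + -6758 = -19692
2) -19692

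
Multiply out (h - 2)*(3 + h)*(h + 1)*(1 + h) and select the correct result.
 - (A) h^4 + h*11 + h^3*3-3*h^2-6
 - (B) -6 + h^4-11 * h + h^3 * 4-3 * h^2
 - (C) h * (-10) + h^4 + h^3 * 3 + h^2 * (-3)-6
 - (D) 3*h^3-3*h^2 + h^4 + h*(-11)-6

Expanding (h - 2)*(3 + h)*(h + 1)*(1 + h):
= 3*h^3-3*h^2 + h^4 + h*(-11)-6
D) 3*h^3-3*h^2 + h^4 + h*(-11)-6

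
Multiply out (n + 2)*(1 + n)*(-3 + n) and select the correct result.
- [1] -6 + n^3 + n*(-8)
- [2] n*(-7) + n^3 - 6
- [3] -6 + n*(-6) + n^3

Expanding (n + 2)*(1 + n)*(-3 + n):
= n*(-7) + n^3 - 6
2) n*(-7) + n^3 - 6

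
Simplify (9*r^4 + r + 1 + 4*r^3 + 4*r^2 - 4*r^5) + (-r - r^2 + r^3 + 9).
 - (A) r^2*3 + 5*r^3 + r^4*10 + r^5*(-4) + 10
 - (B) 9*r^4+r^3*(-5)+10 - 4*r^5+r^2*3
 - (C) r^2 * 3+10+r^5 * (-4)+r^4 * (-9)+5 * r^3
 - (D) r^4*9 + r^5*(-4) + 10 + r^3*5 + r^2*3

Adding the polynomials and combining like terms:
(9*r^4 + r + 1 + 4*r^3 + 4*r^2 - 4*r^5) + (-r - r^2 + r^3 + 9)
= r^4*9 + r^5*(-4) + 10 + r^3*5 + r^2*3
D) r^4*9 + r^5*(-4) + 10 + r^3*5 + r^2*3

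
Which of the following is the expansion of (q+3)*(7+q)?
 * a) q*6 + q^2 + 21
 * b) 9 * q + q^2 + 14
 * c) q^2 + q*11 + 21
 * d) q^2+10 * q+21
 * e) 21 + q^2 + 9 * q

Expanding (q+3)*(7+q):
= q^2+10 * q+21
d) q^2+10 * q+21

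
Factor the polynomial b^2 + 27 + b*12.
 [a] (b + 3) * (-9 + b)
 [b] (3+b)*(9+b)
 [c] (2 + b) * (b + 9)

We need to factor b^2 + 27 + b*12.
The factored form is (3+b)*(9+b).
b) (3+b)*(9+b)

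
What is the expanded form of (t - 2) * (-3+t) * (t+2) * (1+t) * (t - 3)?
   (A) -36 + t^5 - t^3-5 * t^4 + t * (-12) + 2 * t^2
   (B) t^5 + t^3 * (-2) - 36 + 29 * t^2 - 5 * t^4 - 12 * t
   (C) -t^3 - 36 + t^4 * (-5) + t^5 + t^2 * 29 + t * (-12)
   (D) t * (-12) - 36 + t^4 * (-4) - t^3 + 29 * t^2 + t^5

Expanding (t - 2) * (-3+t) * (t+2) * (1+t) * (t - 3):
= -t^3 - 36 + t^4 * (-5) + t^5 + t^2 * 29 + t * (-12)
C) -t^3 - 36 + t^4 * (-5) + t^5 + t^2 * 29 + t * (-12)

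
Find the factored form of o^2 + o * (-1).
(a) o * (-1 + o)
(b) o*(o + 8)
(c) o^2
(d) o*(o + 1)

We need to factor o^2 + o * (-1).
The factored form is o * (-1 + o).
a) o * (-1 + o)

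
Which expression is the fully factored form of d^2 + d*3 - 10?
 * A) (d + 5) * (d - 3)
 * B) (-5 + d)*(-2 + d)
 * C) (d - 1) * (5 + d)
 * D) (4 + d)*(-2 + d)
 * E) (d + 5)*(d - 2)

We need to factor d^2 + d*3 - 10.
The factored form is (d + 5)*(d - 2).
E) (d + 5)*(d - 2)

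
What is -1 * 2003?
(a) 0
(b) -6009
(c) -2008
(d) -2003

-1 * 2003 = -2003
d) -2003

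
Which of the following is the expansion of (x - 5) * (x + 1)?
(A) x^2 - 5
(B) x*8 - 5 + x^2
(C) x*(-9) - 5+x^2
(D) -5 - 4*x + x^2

Expanding (x - 5) * (x + 1):
= -5 - 4*x + x^2
D) -5 - 4*x + x^2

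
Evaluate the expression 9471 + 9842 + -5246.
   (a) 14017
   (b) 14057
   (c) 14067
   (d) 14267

First: 9471 + 9842 = 19313
Then: 19313 + -5246 = 14067
c) 14067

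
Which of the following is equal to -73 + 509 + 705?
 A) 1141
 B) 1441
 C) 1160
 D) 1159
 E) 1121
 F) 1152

First: -73 + 509 = 436
Then: 436 + 705 = 1141
A) 1141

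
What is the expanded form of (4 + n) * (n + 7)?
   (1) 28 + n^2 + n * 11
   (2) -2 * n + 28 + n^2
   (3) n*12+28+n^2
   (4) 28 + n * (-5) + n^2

Expanding (4 + n) * (n + 7):
= 28 + n^2 + n * 11
1) 28 + n^2 + n * 11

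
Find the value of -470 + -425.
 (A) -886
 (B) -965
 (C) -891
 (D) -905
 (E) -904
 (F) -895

-470 + -425 = -895
F) -895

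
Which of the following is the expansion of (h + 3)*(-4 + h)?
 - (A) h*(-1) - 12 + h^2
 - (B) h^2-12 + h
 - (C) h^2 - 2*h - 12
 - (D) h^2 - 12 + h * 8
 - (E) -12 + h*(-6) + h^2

Expanding (h + 3)*(-4 + h):
= h*(-1) - 12 + h^2
A) h*(-1) - 12 + h^2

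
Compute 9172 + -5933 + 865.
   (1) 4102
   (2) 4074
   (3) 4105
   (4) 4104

First: 9172 + -5933 = 3239
Then: 3239 + 865 = 4104
4) 4104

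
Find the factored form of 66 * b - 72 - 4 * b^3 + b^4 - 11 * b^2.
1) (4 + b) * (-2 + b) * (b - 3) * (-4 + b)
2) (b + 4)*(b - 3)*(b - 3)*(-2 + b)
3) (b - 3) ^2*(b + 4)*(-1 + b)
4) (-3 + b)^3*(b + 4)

We need to factor 66 * b - 72 - 4 * b^3 + b^4 - 11 * b^2.
The factored form is (b + 4)*(b - 3)*(b - 3)*(-2 + b).
2) (b + 4)*(b - 3)*(b - 3)*(-2 + b)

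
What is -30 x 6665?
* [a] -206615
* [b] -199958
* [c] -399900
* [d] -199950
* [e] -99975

-30 * 6665 = -199950
d) -199950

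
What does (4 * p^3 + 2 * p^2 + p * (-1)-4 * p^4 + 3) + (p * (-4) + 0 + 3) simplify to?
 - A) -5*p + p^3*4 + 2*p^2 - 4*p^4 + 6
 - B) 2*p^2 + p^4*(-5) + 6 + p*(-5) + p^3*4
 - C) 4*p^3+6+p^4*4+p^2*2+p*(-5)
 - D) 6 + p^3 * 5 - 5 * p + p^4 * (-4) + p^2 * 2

Adding the polynomials and combining like terms:
(4*p^3 + 2*p^2 + p*(-1) - 4*p^4 + 3) + (p*(-4) + 0 + 3)
= -5*p + p^3*4 + 2*p^2 - 4*p^4 + 6
A) -5*p + p^3*4 + 2*p^2 - 4*p^4 + 6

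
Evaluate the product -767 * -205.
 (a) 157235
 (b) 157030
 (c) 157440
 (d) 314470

-767 * -205 = 157235
a) 157235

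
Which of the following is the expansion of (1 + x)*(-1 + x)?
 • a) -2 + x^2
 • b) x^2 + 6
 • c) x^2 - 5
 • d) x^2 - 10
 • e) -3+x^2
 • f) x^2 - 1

Expanding (1 + x)*(-1 + x):
= x^2 - 1
f) x^2 - 1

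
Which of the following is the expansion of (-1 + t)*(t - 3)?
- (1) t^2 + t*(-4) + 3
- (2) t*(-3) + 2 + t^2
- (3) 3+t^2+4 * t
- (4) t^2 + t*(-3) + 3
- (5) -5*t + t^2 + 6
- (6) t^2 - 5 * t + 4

Expanding (-1 + t)*(t - 3):
= t^2 + t*(-4) + 3
1) t^2 + t*(-4) + 3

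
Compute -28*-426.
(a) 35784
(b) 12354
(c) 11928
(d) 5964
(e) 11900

-28 * -426 = 11928
c) 11928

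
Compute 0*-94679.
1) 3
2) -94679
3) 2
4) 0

0 * -94679 = 0
4) 0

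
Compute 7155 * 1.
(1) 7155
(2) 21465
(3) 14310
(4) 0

7155 * 1 = 7155
1) 7155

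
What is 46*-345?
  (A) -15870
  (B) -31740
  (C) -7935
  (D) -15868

46 * -345 = -15870
A) -15870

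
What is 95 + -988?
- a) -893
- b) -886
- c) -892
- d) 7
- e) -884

95 + -988 = -893
a) -893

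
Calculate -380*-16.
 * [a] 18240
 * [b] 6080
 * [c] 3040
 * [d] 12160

-380 * -16 = 6080
b) 6080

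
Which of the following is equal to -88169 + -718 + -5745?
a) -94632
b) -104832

First: -88169 + -718 = -88887
Then: -88887 + -5745 = -94632
a) -94632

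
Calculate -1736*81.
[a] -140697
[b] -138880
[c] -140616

-1736 * 81 = -140616
c) -140616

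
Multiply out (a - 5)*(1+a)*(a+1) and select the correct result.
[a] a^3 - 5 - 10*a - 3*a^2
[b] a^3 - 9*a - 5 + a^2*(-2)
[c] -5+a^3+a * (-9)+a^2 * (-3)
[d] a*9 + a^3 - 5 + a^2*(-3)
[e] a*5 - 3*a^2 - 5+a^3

Expanding (a - 5)*(1+a)*(a+1):
= -5+a^3+a * (-9)+a^2 * (-3)
c) -5+a^3+a * (-9)+a^2 * (-3)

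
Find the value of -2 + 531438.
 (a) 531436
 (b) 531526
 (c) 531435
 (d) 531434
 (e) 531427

-2 + 531438 = 531436
a) 531436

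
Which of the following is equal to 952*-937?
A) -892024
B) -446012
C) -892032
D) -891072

952 * -937 = -892024
A) -892024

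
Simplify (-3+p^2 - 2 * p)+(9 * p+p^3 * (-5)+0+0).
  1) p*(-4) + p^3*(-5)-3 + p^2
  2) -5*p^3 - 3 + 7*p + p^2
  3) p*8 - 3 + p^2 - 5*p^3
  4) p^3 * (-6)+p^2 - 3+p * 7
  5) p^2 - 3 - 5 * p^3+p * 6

Adding the polynomials and combining like terms:
(-3 + p^2 - 2*p) + (9*p + p^3*(-5) + 0 + 0)
= -5*p^3 - 3 + 7*p + p^2
2) -5*p^3 - 3 + 7*p + p^2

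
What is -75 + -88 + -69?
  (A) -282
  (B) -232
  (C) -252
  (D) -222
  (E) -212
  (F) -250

First: -75 + -88 = -163
Then: -163 + -69 = -232
B) -232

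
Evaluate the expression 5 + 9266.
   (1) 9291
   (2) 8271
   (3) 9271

5 + 9266 = 9271
3) 9271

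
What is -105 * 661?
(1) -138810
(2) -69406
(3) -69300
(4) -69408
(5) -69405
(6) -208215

-105 * 661 = -69405
5) -69405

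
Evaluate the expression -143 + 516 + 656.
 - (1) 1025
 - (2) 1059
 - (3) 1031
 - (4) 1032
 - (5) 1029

First: -143 + 516 = 373
Then: 373 + 656 = 1029
5) 1029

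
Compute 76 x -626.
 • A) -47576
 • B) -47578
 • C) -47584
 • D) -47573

76 * -626 = -47576
A) -47576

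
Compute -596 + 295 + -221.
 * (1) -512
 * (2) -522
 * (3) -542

First: -596 + 295 = -301
Then: -301 + -221 = -522
2) -522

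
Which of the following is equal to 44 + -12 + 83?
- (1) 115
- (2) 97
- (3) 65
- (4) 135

First: 44 + -12 = 32
Then: 32 + 83 = 115
1) 115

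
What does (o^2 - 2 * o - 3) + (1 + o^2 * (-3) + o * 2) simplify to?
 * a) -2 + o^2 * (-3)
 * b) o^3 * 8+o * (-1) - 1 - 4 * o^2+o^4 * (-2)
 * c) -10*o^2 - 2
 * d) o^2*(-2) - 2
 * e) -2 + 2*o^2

Adding the polynomials and combining like terms:
(o^2 - 2*o - 3) + (1 + o^2*(-3) + o*2)
= o^2*(-2) - 2
d) o^2*(-2) - 2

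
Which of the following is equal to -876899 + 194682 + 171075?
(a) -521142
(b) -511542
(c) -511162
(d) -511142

First: -876899 + 194682 = -682217
Then: -682217 + 171075 = -511142
d) -511142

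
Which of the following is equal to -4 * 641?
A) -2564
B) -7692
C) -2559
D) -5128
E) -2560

-4 * 641 = -2564
A) -2564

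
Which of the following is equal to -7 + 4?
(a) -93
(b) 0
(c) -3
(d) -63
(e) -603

-7 + 4 = -3
c) -3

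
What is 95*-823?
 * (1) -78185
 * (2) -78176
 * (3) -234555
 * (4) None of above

95 * -823 = -78185
1) -78185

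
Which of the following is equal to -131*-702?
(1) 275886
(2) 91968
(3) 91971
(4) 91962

-131 * -702 = 91962
4) 91962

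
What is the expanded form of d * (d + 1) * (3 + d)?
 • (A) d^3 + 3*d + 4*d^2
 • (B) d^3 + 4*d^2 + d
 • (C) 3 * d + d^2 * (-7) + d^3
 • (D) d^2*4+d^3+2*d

Expanding d * (d + 1) * (3 + d):
= d^3 + 3*d + 4*d^2
A) d^3 + 3*d + 4*d^2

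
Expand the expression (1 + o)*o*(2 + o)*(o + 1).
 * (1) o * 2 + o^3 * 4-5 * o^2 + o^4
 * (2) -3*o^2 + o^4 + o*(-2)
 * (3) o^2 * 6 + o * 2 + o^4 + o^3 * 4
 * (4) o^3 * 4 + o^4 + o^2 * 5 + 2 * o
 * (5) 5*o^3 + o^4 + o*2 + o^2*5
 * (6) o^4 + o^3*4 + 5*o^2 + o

Expanding (1 + o)*o*(2 + o)*(o + 1):
= o^3 * 4 + o^4 + o^2 * 5 + 2 * o
4) o^3 * 4 + o^4 + o^2 * 5 + 2 * o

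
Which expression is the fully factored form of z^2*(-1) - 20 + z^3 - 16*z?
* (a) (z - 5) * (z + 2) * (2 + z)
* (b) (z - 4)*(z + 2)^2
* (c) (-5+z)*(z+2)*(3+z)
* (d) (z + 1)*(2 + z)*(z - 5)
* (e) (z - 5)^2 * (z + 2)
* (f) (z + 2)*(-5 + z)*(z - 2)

We need to factor z^2*(-1) - 20 + z^3 - 16*z.
The factored form is (z - 5) * (z + 2) * (2 + z).
a) (z - 5) * (z + 2) * (2 + z)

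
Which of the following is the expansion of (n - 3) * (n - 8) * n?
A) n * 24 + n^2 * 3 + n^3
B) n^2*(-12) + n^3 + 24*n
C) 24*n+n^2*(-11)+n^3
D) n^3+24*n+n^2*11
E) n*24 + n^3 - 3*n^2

Expanding (n - 3) * (n - 8) * n:
= 24*n+n^2*(-11)+n^3
C) 24*n+n^2*(-11)+n^3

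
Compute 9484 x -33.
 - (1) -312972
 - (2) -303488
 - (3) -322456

9484 * -33 = -312972
1) -312972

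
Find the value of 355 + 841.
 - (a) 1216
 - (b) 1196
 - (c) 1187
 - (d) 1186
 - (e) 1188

355 + 841 = 1196
b) 1196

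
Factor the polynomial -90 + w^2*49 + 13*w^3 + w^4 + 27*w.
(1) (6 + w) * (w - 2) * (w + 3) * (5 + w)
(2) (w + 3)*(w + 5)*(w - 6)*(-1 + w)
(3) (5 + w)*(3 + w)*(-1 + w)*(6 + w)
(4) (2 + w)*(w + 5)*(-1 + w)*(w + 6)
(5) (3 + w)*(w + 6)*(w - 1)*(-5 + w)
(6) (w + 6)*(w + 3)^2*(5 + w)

We need to factor -90 + w^2*49 + 13*w^3 + w^4 + 27*w.
The factored form is (5 + w)*(3 + w)*(-1 + w)*(6 + w).
3) (5 + w)*(3 + w)*(-1 + w)*(6 + w)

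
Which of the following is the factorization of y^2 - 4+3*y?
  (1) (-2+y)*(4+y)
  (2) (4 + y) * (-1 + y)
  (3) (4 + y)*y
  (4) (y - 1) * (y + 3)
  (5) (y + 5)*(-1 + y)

We need to factor y^2 - 4+3*y.
The factored form is (4 + y) * (-1 + y).
2) (4 + y) * (-1 + y)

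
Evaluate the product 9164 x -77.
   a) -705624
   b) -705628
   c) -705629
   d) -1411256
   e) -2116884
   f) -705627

9164 * -77 = -705628
b) -705628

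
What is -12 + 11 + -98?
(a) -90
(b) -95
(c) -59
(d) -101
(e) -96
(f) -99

First: -12 + 11 = -1
Then: -1 + -98 = -99
f) -99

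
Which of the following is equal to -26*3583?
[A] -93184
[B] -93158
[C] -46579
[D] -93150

-26 * 3583 = -93158
B) -93158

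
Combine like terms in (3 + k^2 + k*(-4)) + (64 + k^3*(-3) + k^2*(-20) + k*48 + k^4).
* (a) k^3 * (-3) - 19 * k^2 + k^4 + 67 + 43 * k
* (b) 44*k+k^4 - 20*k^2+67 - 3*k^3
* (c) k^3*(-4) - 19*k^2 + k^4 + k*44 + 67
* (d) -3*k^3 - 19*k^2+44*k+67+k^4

Adding the polynomials and combining like terms:
(3 + k^2 + k*(-4)) + (64 + k^3*(-3) + k^2*(-20) + k*48 + k^4)
= -3*k^3 - 19*k^2+44*k+67+k^4
d) -3*k^3 - 19*k^2+44*k+67+k^4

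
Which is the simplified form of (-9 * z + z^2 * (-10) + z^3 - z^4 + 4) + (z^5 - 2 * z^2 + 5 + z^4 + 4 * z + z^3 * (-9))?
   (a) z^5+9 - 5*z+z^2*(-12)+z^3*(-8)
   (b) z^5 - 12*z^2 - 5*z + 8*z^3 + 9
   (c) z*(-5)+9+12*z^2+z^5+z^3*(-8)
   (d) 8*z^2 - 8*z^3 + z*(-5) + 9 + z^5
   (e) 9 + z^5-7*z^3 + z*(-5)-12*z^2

Adding the polynomials and combining like terms:
(-9*z + z^2*(-10) + z^3 - z^4 + 4) + (z^5 - 2*z^2 + 5 + z^4 + 4*z + z^3*(-9))
= z^5+9 - 5*z+z^2*(-12)+z^3*(-8)
a) z^5+9 - 5*z+z^2*(-12)+z^3*(-8)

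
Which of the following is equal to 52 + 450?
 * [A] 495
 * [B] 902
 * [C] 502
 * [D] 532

52 + 450 = 502
C) 502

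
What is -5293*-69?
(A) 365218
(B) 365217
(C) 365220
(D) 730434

-5293 * -69 = 365217
B) 365217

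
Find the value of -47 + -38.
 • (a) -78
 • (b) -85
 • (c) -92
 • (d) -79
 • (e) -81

-47 + -38 = -85
b) -85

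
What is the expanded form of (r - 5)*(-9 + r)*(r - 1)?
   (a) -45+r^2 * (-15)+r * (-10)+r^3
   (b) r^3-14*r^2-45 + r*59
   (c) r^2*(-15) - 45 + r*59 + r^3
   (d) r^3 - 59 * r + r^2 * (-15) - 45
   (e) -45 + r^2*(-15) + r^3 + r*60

Expanding (r - 5)*(-9 + r)*(r - 1):
= r^2*(-15) - 45 + r*59 + r^3
c) r^2*(-15) - 45 + r*59 + r^3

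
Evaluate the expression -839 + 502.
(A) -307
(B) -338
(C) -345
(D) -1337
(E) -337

-839 + 502 = -337
E) -337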